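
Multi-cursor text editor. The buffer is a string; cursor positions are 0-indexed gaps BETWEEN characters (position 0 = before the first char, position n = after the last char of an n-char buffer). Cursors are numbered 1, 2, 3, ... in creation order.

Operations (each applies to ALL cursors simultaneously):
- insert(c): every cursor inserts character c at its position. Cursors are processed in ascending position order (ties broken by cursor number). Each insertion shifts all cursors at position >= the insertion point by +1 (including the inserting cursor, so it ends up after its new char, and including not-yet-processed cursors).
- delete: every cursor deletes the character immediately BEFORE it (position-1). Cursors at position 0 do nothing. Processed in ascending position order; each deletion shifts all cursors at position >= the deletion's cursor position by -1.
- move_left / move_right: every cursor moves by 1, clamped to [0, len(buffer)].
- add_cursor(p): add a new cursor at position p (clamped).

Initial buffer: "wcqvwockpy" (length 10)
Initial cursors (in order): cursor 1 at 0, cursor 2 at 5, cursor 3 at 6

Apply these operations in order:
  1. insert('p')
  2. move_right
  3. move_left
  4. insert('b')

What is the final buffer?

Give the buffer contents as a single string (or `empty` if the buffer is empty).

Answer: pbwcqvwpbopbckpy

Derivation:
After op 1 (insert('p')): buffer="pwcqvwpopckpy" (len 13), cursors c1@1 c2@7 c3@9, authorship 1.....2.3....
After op 2 (move_right): buffer="pwcqvwpopckpy" (len 13), cursors c1@2 c2@8 c3@10, authorship 1.....2.3....
After op 3 (move_left): buffer="pwcqvwpopckpy" (len 13), cursors c1@1 c2@7 c3@9, authorship 1.....2.3....
After op 4 (insert('b')): buffer="pbwcqvwpbopbckpy" (len 16), cursors c1@2 c2@9 c3@12, authorship 11.....22.33....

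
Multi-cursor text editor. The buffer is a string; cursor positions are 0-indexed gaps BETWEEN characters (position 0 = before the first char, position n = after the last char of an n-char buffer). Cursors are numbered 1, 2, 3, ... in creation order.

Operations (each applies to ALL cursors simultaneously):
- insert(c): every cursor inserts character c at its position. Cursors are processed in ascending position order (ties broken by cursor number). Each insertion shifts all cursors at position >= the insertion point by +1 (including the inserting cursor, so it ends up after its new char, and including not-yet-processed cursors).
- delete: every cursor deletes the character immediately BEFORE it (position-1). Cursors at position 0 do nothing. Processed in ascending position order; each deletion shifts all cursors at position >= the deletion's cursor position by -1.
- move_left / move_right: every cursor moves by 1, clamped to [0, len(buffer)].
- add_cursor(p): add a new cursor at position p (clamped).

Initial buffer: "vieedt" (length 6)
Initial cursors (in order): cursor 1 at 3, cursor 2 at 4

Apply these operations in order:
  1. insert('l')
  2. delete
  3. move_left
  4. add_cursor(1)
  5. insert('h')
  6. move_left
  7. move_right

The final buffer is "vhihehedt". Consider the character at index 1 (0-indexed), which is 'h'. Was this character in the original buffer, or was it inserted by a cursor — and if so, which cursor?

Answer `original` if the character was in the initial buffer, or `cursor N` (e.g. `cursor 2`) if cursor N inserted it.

After op 1 (insert('l')): buffer="vieleldt" (len 8), cursors c1@4 c2@6, authorship ...1.2..
After op 2 (delete): buffer="vieedt" (len 6), cursors c1@3 c2@4, authorship ......
After op 3 (move_left): buffer="vieedt" (len 6), cursors c1@2 c2@3, authorship ......
After op 4 (add_cursor(1)): buffer="vieedt" (len 6), cursors c3@1 c1@2 c2@3, authorship ......
After op 5 (insert('h')): buffer="vhihehedt" (len 9), cursors c3@2 c1@4 c2@6, authorship .3.1.2...
After op 6 (move_left): buffer="vhihehedt" (len 9), cursors c3@1 c1@3 c2@5, authorship .3.1.2...
After op 7 (move_right): buffer="vhihehedt" (len 9), cursors c3@2 c1@4 c2@6, authorship .3.1.2...
Authorship (.=original, N=cursor N): . 3 . 1 . 2 . . .
Index 1: author = 3

Answer: cursor 3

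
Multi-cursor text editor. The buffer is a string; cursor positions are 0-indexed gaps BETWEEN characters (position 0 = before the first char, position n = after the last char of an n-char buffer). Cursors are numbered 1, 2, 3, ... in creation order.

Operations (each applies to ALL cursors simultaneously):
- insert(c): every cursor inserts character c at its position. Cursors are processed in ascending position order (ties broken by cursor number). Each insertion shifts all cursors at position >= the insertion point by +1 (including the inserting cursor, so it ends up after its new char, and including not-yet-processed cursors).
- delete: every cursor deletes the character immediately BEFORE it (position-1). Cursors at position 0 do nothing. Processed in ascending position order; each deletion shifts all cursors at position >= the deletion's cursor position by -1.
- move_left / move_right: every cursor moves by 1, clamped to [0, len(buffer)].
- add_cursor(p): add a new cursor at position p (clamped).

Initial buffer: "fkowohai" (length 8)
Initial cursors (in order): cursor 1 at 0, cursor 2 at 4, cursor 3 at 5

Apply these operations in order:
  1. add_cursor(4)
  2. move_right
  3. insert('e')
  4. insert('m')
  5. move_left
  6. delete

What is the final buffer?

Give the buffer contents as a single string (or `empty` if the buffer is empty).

Answer: fmkowoemhmai

Derivation:
After op 1 (add_cursor(4)): buffer="fkowohai" (len 8), cursors c1@0 c2@4 c4@4 c3@5, authorship ........
After op 2 (move_right): buffer="fkowohai" (len 8), cursors c1@1 c2@5 c4@5 c3@6, authorship ........
After op 3 (insert('e')): buffer="fekowoeeheai" (len 12), cursors c1@2 c2@8 c4@8 c3@10, authorship .1....24.3..
After op 4 (insert('m')): buffer="femkowoeemmhemai" (len 16), cursors c1@3 c2@11 c4@11 c3@14, authorship .11....2424.33..
After op 5 (move_left): buffer="femkowoeemmhemai" (len 16), cursors c1@2 c2@10 c4@10 c3@13, authorship .11....2424.33..
After op 6 (delete): buffer="fmkowoemhmai" (len 12), cursors c1@1 c2@7 c4@7 c3@9, authorship .1....24.3..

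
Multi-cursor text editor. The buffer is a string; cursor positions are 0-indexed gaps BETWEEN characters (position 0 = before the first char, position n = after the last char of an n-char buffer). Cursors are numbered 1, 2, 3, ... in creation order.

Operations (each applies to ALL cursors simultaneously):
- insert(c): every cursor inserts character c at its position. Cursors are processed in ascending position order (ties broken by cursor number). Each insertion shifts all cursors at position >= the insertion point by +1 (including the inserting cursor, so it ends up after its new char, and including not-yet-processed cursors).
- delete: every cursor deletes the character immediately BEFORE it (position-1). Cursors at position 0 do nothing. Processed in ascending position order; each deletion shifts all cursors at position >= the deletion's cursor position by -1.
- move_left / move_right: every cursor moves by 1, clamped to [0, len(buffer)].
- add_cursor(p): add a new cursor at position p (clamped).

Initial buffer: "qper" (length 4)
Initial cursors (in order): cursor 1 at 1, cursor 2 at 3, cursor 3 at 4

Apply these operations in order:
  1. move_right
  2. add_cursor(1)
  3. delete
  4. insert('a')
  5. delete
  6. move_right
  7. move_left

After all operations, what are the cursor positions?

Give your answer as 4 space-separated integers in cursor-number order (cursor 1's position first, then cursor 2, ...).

Answer: 0 0 0 0

Derivation:
After op 1 (move_right): buffer="qper" (len 4), cursors c1@2 c2@4 c3@4, authorship ....
After op 2 (add_cursor(1)): buffer="qper" (len 4), cursors c4@1 c1@2 c2@4 c3@4, authorship ....
After op 3 (delete): buffer="" (len 0), cursors c1@0 c2@0 c3@0 c4@0, authorship 
After op 4 (insert('a')): buffer="aaaa" (len 4), cursors c1@4 c2@4 c3@4 c4@4, authorship 1234
After op 5 (delete): buffer="" (len 0), cursors c1@0 c2@0 c3@0 c4@0, authorship 
After op 6 (move_right): buffer="" (len 0), cursors c1@0 c2@0 c3@0 c4@0, authorship 
After op 7 (move_left): buffer="" (len 0), cursors c1@0 c2@0 c3@0 c4@0, authorship 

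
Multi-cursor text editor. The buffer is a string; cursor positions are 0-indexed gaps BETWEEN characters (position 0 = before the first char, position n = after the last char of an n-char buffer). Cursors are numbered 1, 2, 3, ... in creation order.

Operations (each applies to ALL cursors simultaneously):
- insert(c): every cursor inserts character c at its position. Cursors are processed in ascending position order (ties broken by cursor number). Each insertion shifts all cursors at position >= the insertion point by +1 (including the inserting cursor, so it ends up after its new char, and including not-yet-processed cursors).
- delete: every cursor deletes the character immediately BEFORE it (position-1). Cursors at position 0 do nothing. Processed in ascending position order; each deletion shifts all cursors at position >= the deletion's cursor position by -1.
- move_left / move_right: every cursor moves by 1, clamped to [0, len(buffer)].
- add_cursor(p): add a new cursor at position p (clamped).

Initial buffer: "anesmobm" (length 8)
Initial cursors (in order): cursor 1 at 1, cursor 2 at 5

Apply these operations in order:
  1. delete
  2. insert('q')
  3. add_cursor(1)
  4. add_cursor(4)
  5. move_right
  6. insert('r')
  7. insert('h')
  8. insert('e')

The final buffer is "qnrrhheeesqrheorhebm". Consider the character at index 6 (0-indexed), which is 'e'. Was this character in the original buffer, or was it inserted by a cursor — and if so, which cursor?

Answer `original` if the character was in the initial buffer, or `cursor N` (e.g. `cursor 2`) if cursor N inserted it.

After op 1 (delete): buffer="nesobm" (len 6), cursors c1@0 c2@3, authorship ......
After op 2 (insert('q')): buffer="qnesqobm" (len 8), cursors c1@1 c2@5, authorship 1...2...
After op 3 (add_cursor(1)): buffer="qnesqobm" (len 8), cursors c1@1 c3@1 c2@5, authorship 1...2...
After op 4 (add_cursor(4)): buffer="qnesqobm" (len 8), cursors c1@1 c3@1 c4@4 c2@5, authorship 1...2...
After op 5 (move_right): buffer="qnesqobm" (len 8), cursors c1@2 c3@2 c4@5 c2@6, authorship 1...2...
After op 6 (insert('r')): buffer="qnrresqrorbm" (len 12), cursors c1@4 c3@4 c4@8 c2@10, authorship 1.13..24.2..
After op 7 (insert('h')): buffer="qnrrhhesqrhorhbm" (len 16), cursors c1@6 c3@6 c4@11 c2@14, authorship 1.1313..244.22..
After op 8 (insert('e')): buffer="qnrrhheeesqrheorhebm" (len 20), cursors c1@8 c3@8 c4@14 c2@18, authorship 1.131313..2444.222..
Authorship (.=original, N=cursor N): 1 . 1 3 1 3 1 3 . . 2 4 4 4 . 2 2 2 . .
Index 6: author = 1

Answer: cursor 1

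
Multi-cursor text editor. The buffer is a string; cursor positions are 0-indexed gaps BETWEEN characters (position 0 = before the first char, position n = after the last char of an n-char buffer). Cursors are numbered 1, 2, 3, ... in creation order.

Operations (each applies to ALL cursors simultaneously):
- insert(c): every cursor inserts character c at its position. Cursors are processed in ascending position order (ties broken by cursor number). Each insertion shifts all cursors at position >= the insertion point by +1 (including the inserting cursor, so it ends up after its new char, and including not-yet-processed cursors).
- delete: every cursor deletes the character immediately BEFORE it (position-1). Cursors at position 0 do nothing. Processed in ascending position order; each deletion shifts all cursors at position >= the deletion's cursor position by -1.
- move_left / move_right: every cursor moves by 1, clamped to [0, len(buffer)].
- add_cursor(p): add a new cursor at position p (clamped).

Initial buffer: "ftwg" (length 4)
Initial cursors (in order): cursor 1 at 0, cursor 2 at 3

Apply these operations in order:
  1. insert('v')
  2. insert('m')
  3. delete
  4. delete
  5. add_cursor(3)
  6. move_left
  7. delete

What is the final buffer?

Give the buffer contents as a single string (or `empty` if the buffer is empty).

Answer: wg

Derivation:
After op 1 (insert('v')): buffer="vftwvg" (len 6), cursors c1@1 c2@5, authorship 1...2.
After op 2 (insert('m')): buffer="vmftwvmg" (len 8), cursors c1@2 c2@7, authorship 11...22.
After op 3 (delete): buffer="vftwvg" (len 6), cursors c1@1 c2@5, authorship 1...2.
After op 4 (delete): buffer="ftwg" (len 4), cursors c1@0 c2@3, authorship ....
After op 5 (add_cursor(3)): buffer="ftwg" (len 4), cursors c1@0 c2@3 c3@3, authorship ....
After op 6 (move_left): buffer="ftwg" (len 4), cursors c1@0 c2@2 c3@2, authorship ....
After op 7 (delete): buffer="wg" (len 2), cursors c1@0 c2@0 c3@0, authorship ..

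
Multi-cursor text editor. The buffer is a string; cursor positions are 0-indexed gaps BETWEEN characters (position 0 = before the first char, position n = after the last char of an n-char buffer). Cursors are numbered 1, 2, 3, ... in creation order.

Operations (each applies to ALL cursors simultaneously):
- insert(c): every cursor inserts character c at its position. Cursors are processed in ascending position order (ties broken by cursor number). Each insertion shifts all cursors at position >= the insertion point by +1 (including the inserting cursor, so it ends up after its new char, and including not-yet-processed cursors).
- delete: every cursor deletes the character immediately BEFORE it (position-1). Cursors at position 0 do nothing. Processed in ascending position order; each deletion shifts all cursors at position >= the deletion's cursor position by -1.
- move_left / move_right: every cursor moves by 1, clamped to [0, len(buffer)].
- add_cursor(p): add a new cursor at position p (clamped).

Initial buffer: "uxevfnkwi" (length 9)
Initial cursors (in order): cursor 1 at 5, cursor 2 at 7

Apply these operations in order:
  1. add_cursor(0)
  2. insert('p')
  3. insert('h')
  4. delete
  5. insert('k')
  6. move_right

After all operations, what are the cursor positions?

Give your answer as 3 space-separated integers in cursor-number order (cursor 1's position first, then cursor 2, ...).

Answer: 10 14 3

Derivation:
After op 1 (add_cursor(0)): buffer="uxevfnkwi" (len 9), cursors c3@0 c1@5 c2@7, authorship .........
After op 2 (insert('p')): buffer="puxevfpnkpwi" (len 12), cursors c3@1 c1@7 c2@10, authorship 3.....1..2..
After op 3 (insert('h')): buffer="phuxevfphnkphwi" (len 15), cursors c3@2 c1@9 c2@13, authorship 33.....11..22..
After op 4 (delete): buffer="puxevfpnkpwi" (len 12), cursors c3@1 c1@7 c2@10, authorship 3.....1..2..
After op 5 (insert('k')): buffer="pkuxevfpknkpkwi" (len 15), cursors c3@2 c1@9 c2@13, authorship 33.....11..22..
After op 6 (move_right): buffer="pkuxevfpknkpkwi" (len 15), cursors c3@3 c1@10 c2@14, authorship 33.....11..22..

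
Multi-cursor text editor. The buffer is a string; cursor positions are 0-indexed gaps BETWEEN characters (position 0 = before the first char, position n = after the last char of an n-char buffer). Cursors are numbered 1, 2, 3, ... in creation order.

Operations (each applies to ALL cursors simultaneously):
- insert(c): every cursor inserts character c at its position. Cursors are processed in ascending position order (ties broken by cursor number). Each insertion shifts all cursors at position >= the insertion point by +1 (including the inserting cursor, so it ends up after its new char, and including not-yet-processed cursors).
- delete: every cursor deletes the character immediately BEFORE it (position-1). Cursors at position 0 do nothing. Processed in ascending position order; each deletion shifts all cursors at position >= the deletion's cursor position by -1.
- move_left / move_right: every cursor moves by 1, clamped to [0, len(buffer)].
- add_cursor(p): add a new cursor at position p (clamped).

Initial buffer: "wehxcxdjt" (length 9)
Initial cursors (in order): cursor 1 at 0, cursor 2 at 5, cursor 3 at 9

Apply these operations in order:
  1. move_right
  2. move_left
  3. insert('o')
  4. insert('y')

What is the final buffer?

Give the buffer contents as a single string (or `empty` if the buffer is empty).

Answer: oywehxcoyxdjoyt

Derivation:
After op 1 (move_right): buffer="wehxcxdjt" (len 9), cursors c1@1 c2@6 c3@9, authorship .........
After op 2 (move_left): buffer="wehxcxdjt" (len 9), cursors c1@0 c2@5 c3@8, authorship .........
After op 3 (insert('o')): buffer="owehxcoxdjot" (len 12), cursors c1@1 c2@7 c3@11, authorship 1.....2...3.
After op 4 (insert('y')): buffer="oywehxcoyxdjoyt" (len 15), cursors c1@2 c2@9 c3@14, authorship 11.....22...33.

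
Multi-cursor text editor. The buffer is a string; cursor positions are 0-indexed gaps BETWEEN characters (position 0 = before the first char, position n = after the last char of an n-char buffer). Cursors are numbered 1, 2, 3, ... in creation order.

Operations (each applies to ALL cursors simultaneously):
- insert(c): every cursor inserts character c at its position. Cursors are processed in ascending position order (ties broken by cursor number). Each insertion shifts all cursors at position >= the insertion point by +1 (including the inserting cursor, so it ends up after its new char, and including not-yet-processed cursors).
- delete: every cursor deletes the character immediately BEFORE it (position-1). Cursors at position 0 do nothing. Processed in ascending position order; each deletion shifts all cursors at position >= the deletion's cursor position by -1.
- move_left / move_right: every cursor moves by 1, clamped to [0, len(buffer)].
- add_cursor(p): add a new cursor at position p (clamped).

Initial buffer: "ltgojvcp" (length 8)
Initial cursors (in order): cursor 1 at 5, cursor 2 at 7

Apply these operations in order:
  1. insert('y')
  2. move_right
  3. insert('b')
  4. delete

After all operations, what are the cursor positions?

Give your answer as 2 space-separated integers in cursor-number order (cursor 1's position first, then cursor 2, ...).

Answer: 7 10

Derivation:
After op 1 (insert('y')): buffer="ltgojyvcyp" (len 10), cursors c1@6 c2@9, authorship .....1..2.
After op 2 (move_right): buffer="ltgojyvcyp" (len 10), cursors c1@7 c2@10, authorship .....1..2.
After op 3 (insert('b')): buffer="ltgojyvbcypb" (len 12), cursors c1@8 c2@12, authorship .....1.1.2.2
After op 4 (delete): buffer="ltgojyvcyp" (len 10), cursors c1@7 c2@10, authorship .....1..2.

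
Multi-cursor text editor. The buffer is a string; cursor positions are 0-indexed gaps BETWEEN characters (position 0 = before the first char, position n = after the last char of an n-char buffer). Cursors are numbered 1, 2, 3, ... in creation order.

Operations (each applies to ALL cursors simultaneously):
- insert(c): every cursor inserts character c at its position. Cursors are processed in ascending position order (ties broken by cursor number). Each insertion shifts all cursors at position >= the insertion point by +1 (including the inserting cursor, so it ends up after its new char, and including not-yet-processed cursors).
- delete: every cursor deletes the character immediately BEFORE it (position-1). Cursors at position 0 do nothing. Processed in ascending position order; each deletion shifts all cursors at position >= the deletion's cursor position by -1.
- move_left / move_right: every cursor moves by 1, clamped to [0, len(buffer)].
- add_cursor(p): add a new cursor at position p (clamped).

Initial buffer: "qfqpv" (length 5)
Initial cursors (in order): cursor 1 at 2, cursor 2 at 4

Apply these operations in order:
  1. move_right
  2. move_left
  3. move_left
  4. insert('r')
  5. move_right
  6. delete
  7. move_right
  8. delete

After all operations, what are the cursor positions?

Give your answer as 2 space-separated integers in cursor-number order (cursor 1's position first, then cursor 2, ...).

Answer: 2 3

Derivation:
After op 1 (move_right): buffer="qfqpv" (len 5), cursors c1@3 c2@5, authorship .....
After op 2 (move_left): buffer="qfqpv" (len 5), cursors c1@2 c2@4, authorship .....
After op 3 (move_left): buffer="qfqpv" (len 5), cursors c1@1 c2@3, authorship .....
After op 4 (insert('r')): buffer="qrfqrpv" (len 7), cursors c1@2 c2@5, authorship .1..2..
After op 5 (move_right): buffer="qrfqrpv" (len 7), cursors c1@3 c2@6, authorship .1..2..
After op 6 (delete): buffer="qrqrv" (len 5), cursors c1@2 c2@4, authorship .1.2.
After op 7 (move_right): buffer="qrqrv" (len 5), cursors c1@3 c2@5, authorship .1.2.
After op 8 (delete): buffer="qrr" (len 3), cursors c1@2 c2@3, authorship .12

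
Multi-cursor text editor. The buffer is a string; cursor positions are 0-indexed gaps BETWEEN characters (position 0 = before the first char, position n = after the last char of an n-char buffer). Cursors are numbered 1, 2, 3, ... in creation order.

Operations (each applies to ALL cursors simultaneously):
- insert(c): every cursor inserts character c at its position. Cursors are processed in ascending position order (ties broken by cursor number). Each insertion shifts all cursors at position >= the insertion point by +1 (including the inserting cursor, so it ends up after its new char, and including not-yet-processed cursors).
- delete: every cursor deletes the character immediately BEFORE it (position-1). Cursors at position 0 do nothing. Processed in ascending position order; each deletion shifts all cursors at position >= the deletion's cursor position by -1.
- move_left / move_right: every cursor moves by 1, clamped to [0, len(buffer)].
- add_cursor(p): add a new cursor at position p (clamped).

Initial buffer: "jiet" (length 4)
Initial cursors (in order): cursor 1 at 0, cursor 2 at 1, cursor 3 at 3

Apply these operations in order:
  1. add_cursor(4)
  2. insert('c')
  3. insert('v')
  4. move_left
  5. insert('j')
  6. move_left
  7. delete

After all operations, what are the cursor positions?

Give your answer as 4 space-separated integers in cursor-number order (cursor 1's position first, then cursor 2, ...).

Answer: 0 3 7 10

Derivation:
After op 1 (add_cursor(4)): buffer="jiet" (len 4), cursors c1@0 c2@1 c3@3 c4@4, authorship ....
After op 2 (insert('c')): buffer="cjciectc" (len 8), cursors c1@1 c2@3 c3@6 c4@8, authorship 1.2..3.4
After op 3 (insert('v')): buffer="cvjcviecvtcv" (len 12), cursors c1@2 c2@5 c3@9 c4@12, authorship 11.22..33.44
After op 4 (move_left): buffer="cvjcviecvtcv" (len 12), cursors c1@1 c2@4 c3@8 c4@11, authorship 11.22..33.44
After op 5 (insert('j')): buffer="cjvjcjviecjvtcjv" (len 16), cursors c1@2 c2@6 c3@11 c4@15, authorship 111.222..333.444
After op 6 (move_left): buffer="cjvjcjviecjvtcjv" (len 16), cursors c1@1 c2@5 c3@10 c4@14, authorship 111.222..333.444
After op 7 (delete): buffer="jvjjviejvtjv" (len 12), cursors c1@0 c2@3 c3@7 c4@10, authorship 11.22..33.44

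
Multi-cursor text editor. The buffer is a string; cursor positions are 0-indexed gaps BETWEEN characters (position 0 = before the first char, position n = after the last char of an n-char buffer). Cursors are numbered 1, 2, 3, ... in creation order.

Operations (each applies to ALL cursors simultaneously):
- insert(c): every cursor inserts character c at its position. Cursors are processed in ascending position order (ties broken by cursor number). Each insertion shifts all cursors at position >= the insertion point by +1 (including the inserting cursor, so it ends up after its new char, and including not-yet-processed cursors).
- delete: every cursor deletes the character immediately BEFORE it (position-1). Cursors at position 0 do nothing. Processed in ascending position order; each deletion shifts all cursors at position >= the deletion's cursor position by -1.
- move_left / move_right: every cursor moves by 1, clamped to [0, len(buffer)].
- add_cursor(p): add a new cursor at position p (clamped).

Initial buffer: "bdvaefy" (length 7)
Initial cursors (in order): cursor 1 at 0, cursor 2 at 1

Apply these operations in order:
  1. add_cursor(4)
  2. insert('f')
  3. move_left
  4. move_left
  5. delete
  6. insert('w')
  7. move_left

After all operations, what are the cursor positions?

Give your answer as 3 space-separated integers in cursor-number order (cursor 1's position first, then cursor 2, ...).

Answer: 1 1 5

Derivation:
After op 1 (add_cursor(4)): buffer="bdvaefy" (len 7), cursors c1@0 c2@1 c3@4, authorship .......
After op 2 (insert('f')): buffer="fbfdvafefy" (len 10), cursors c1@1 c2@3 c3@7, authorship 1.2...3...
After op 3 (move_left): buffer="fbfdvafefy" (len 10), cursors c1@0 c2@2 c3@6, authorship 1.2...3...
After op 4 (move_left): buffer="fbfdvafefy" (len 10), cursors c1@0 c2@1 c3@5, authorship 1.2...3...
After op 5 (delete): buffer="bfdafefy" (len 8), cursors c1@0 c2@0 c3@3, authorship .2..3...
After op 6 (insert('w')): buffer="wwbfdwafefy" (len 11), cursors c1@2 c2@2 c3@6, authorship 12.2.3.3...
After op 7 (move_left): buffer="wwbfdwafefy" (len 11), cursors c1@1 c2@1 c3@5, authorship 12.2.3.3...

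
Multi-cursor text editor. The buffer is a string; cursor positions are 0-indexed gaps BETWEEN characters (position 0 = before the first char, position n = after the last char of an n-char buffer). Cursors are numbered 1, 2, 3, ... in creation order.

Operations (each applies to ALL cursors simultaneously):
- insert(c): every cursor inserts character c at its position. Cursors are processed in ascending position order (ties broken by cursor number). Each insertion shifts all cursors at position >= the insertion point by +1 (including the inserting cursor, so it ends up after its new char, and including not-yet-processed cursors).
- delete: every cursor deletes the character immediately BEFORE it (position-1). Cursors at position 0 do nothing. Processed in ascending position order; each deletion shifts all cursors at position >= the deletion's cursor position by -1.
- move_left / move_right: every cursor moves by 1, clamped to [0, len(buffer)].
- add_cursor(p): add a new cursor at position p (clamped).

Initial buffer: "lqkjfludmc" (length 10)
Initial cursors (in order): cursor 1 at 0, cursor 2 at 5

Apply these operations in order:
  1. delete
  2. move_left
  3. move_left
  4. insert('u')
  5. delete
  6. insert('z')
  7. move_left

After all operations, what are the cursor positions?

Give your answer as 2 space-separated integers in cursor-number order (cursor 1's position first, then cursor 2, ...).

After op 1 (delete): buffer="lqkjludmc" (len 9), cursors c1@0 c2@4, authorship .........
After op 2 (move_left): buffer="lqkjludmc" (len 9), cursors c1@0 c2@3, authorship .........
After op 3 (move_left): buffer="lqkjludmc" (len 9), cursors c1@0 c2@2, authorship .........
After op 4 (insert('u')): buffer="ulqukjludmc" (len 11), cursors c1@1 c2@4, authorship 1..2.......
After op 5 (delete): buffer="lqkjludmc" (len 9), cursors c1@0 c2@2, authorship .........
After op 6 (insert('z')): buffer="zlqzkjludmc" (len 11), cursors c1@1 c2@4, authorship 1..2.......
After op 7 (move_left): buffer="zlqzkjludmc" (len 11), cursors c1@0 c2@3, authorship 1..2.......

Answer: 0 3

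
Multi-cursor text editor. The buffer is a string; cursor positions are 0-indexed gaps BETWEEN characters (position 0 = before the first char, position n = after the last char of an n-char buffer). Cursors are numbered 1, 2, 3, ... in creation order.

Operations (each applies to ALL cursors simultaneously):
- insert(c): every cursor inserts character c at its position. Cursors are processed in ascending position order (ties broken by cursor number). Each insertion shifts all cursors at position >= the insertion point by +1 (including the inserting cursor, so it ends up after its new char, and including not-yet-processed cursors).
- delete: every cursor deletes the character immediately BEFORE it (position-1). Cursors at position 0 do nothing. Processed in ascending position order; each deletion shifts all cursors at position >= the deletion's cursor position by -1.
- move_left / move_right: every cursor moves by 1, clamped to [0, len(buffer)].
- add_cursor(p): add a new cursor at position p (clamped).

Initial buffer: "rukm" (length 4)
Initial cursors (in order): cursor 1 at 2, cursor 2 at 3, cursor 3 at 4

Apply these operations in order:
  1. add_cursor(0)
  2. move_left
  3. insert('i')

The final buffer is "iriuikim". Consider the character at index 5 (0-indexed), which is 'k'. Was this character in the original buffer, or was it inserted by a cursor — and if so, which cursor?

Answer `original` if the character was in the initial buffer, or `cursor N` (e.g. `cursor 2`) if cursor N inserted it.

Answer: original

Derivation:
After op 1 (add_cursor(0)): buffer="rukm" (len 4), cursors c4@0 c1@2 c2@3 c3@4, authorship ....
After op 2 (move_left): buffer="rukm" (len 4), cursors c4@0 c1@1 c2@2 c3@3, authorship ....
After op 3 (insert('i')): buffer="iriuikim" (len 8), cursors c4@1 c1@3 c2@5 c3@7, authorship 4.1.2.3.
Authorship (.=original, N=cursor N): 4 . 1 . 2 . 3 .
Index 5: author = original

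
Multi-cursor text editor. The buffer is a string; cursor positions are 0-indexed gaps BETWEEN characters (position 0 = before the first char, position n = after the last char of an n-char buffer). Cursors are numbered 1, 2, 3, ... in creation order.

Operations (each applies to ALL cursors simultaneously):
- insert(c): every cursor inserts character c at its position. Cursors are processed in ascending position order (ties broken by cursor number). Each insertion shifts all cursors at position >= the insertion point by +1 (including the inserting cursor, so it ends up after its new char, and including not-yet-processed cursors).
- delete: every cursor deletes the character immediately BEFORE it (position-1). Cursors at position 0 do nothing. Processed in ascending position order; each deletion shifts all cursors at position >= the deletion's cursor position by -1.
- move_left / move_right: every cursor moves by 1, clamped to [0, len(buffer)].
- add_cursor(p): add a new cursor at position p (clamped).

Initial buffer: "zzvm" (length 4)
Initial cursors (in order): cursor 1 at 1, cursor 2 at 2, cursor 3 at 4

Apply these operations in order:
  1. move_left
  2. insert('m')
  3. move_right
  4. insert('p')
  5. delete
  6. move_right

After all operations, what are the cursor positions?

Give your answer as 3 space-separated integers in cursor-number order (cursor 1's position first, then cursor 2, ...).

Answer: 3 5 7

Derivation:
After op 1 (move_left): buffer="zzvm" (len 4), cursors c1@0 c2@1 c3@3, authorship ....
After op 2 (insert('m')): buffer="mzmzvmm" (len 7), cursors c1@1 c2@3 c3@6, authorship 1.2..3.
After op 3 (move_right): buffer="mzmzvmm" (len 7), cursors c1@2 c2@4 c3@7, authorship 1.2..3.
After op 4 (insert('p')): buffer="mzpmzpvmmp" (len 10), cursors c1@3 c2@6 c3@10, authorship 1.12.2.3.3
After op 5 (delete): buffer="mzmzvmm" (len 7), cursors c1@2 c2@4 c3@7, authorship 1.2..3.
After op 6 (move_right): buffer="mzmzvmm" (len 7), cursors c1@3 c2@5 c3@7, authorship 1.2..3.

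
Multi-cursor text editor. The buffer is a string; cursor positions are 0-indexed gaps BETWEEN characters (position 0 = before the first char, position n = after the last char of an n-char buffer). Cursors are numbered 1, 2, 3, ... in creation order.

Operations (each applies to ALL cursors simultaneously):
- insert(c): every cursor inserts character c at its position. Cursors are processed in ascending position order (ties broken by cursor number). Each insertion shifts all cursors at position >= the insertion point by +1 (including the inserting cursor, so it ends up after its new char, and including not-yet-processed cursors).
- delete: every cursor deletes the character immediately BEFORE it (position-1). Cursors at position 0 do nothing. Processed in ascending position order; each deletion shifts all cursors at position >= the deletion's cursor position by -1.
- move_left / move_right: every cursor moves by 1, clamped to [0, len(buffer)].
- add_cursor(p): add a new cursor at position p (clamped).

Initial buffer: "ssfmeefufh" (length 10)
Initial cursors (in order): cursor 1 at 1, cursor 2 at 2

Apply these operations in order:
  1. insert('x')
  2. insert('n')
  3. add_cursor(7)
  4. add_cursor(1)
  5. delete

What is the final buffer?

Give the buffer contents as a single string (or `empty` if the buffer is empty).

After op 1 (insert('x')): buffer="sxsxfmeefufh" (len 12), cursors c1@2 c2@4, authorship .1.2........
After op 2 (insert('n')): buffer="sxnsxnfmeefufh" (len 14), cursors c1@3 c2@6, authorship .11.22........
After op 3 (add_cursor(7)): buffer="sxnsxnfmeefufh" (len 14), cursors c1@3 c2@6 c3@7, authorship .11.22........
After op 4 (add_cursor(1)): buffer="sxnsxnfmeefufh" (len 14), cursors c4@1 c1@3 c2@6 c3@7, authorship .11.22........
After op 5 (delete): buffer="xsxmeefufh" (len 10), cursors c4@0 c1@1 c2@3 c3@3, authorship 1.2.......

Answer: xsxmeefufh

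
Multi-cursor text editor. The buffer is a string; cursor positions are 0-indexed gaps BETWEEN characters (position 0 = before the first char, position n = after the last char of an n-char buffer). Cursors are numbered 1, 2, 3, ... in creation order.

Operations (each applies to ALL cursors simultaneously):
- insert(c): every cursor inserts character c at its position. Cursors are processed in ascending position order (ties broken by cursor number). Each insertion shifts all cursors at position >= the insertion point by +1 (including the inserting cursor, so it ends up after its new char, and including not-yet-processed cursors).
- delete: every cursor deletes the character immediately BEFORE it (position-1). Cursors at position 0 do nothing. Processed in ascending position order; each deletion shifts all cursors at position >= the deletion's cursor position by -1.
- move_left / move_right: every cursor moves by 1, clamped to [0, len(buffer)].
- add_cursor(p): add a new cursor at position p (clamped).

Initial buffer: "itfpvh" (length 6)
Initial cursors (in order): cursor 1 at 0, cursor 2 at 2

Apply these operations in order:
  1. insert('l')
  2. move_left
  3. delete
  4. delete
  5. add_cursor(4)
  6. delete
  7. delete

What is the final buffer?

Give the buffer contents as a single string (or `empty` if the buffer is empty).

Answer: lvh

Derivation:
After op 1 (insert('l')): buffer="litlfpvh" (len 8), cursors c1@1 c2@4, authorship 1..2....
After op 2 (move_left): buffer="litlfpvh" (len 8), cursors c1@0 c2@3, authorship 1..2....
After op 3 (delete): buffer="lilfpvh" (len 7), cursors c1@0 c2@2, authorship 1.2....
After op 4 (delete): buffer="llfpvh" (len 6), cursors c1@0 c2@1, authorship 12....
After op 5 (add_cursor(4)): buffer="llfpvh" (len 6), cursors c1@0 c2@1 c3@4, authorship 12....
After op 6 (delete): buffer="lfvh" (len 4), cursors c1@0 c2@0 c3@2, authorship 2...
After op 7 (delete): buffer="lvh" (len 3), cursors c1@0 c2@0 c3@1, authorship 2..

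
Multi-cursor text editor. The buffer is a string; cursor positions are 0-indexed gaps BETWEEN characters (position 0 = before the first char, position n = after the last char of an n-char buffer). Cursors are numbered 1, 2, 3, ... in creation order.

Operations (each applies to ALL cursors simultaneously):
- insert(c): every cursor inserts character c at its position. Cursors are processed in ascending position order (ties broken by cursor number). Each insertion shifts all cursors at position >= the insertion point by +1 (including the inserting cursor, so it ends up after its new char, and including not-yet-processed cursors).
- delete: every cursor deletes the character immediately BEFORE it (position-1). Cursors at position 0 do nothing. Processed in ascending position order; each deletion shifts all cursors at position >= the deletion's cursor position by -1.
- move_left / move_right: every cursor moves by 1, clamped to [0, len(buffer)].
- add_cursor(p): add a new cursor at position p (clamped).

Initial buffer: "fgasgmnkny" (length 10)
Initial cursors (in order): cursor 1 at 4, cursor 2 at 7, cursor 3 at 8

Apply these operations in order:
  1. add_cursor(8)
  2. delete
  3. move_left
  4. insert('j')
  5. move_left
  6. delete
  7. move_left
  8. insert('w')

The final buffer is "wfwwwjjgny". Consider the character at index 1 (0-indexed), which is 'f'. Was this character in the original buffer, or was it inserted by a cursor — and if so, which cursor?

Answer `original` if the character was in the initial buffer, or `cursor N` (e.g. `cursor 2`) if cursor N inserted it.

Answer: original

Derivation:
After op 1 (add_cursor(8)): buffer="fgasgmnkny" (len 10), cursors c1@4 c2@7 c3@8 c4@8, authorship ..........
After op 2 (delete): buffer="fgagny" (len 6), cursors c1@3 c2@4 c3@4 c4@4, authorship ......
After op 3 (move_left): buffer="fgagny" (len 6), cursors c1@2 c2@3 c3@3 c4@3, authorship ......
After op 4 (insert('j')): buffer="fgjajjjgny" (len 10), cursors c1@3 c2@7 c3@7 c4@7, authorship ..1.234...
After op 5 (move_left): buffer="fgjajjjgny" (len 10), cursors c1@2 c2@6 c3@6 c4@6, authorship ..1.234...
After op 6 (delete): buffer="fjjgny" (len 6), cursors c1@1 c2@2 c3@2 c4@2, authorship .14...
After op 7 (move_left): buffer="fjjgny" (len 6), cursors c1@0 c2@1 c3@1 c4@1, authorship .14...
After op 8 (insert('w')): buffer="wfwwwjjgny" (len 10), cursors c1@1 c2@5 c3@5 c4@5, authorship 1.23414...
Authorship (.=original, N=cursor N): 1 . 2 3 4 1 4 . . .
Index 1: author = original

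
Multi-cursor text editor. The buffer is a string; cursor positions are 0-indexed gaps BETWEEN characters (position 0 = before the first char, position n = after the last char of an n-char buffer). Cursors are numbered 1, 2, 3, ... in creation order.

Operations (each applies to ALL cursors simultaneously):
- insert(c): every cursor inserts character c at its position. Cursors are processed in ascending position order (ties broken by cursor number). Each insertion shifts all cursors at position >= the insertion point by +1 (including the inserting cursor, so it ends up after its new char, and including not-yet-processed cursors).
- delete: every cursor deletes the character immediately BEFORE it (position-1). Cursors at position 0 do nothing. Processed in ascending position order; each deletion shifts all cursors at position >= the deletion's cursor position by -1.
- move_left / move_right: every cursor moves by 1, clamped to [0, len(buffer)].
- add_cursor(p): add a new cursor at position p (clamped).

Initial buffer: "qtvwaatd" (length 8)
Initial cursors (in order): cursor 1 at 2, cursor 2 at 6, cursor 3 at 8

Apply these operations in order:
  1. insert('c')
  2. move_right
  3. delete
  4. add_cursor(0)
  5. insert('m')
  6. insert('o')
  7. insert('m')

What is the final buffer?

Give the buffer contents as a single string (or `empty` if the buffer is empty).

Answer: momqtcmomwaacmomdmom

Derivation:
After op 1 (insert('c')): buffer="qtcvwaactdc" (len 11), cursors c1@3 c2@8 c3@11, authorship ..1....2..3
After op 2 (move_right): buffer="qtcvwaactdc" (len 11), cursors c1@4 c2@9 c3@11, authorship ..1....2..3
After op 3 (delete): buffer="qtcwaacd" (len 8), cursors c1@3 c2@7 c3@8, authorship ..1...2.
After op 4 (add_cursor(0)): buffer="qtcwaacd" (len 8), cursors c4@0 c1@3 c2@7 c3@8, authorship ..1...2.
After op 5 (insert('m')): buffer="mqtcmwaacmdm" (len 12), cursors c4@1 c1@5 c2@10 c3@12, authorship 4..11...22.3
After op 6 (insert('o')): buffer="moqtcmowaacmodmo" (len 16), cursors c4@2 c1@7 c2@13 c3@16, authorship 44..111...222.33
After op 7 (insert('m')): buffer="momqtcmomwaacmomdmom" (len 20), cursors c4@3 c1@9 c2@16 c3@20, authorship 444..1111...2222.333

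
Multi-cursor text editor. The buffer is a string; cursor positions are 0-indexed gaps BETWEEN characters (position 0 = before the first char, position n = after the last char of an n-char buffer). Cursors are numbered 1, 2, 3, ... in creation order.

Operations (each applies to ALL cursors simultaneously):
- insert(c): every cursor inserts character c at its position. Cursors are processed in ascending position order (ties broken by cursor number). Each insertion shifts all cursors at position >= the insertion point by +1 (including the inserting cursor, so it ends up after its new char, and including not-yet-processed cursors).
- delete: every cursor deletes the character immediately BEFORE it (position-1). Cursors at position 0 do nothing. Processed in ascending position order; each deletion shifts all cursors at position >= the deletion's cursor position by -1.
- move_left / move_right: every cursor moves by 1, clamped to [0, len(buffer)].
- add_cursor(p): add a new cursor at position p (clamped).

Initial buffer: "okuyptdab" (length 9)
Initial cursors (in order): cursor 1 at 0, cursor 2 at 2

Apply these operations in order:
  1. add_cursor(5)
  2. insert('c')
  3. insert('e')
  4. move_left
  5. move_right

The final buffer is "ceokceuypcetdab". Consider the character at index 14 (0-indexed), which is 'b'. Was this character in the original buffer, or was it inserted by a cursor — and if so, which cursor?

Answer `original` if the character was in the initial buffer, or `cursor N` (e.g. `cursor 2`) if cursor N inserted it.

Answer: original

Derivation:
After op 1 (add_cursor(5)): buffer="okuyptdab" (len 9), cursors c1@0 c2@2 c3@5, authorship .........
After op 2 (insert('c')): buffer="cokcuypctdab" (len 12), cursors c1@1 c2@4 c3@8, authorship 1..2...3....
After op 3 (insert('e')): buffer="ceokceuypcetdab" (len 15), cursors c1@2 c2@6 c3@11, authorship 11..22...33....
After op 4 (move_left): buffer="ceokceuypcetdab" (len 15), cursors c1@1 c2@5 c3@10, authorship 11..22...33....
After op 5 (move_right): buffer="ceokceuypcetdab" (len 15), cursors c1@2 c2@6 c3@11, authorship 11..22...33....
Authorship (.=original, N=cursor N): 1 1 . . 2 2 . . . 3 3 . . . .
Index 14: author = original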